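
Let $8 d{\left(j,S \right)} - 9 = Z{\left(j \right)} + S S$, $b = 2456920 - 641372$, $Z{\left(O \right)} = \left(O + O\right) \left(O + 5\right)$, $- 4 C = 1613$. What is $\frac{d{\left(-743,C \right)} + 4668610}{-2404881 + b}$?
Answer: $- \frac{617730681}{75434624} \approx -8.1889$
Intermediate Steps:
$C = - \frac{1613}{4}$ ($C = \left(- \frac{1}{4}\right) 1613 = - \frac{1613}{4} \approx -403.25$)
$Z{\left(O \right)} = 2 O \left(5 + O\right)$
$b = 1815548$ ($b = 2456920 - 641372 = 1815548$)
$d{\left(j,S \right)} = \frac{9}{8} + \frac{S^{2}}{8} + \frac{j \left(5 + j\right)}{4}$ ($d{\left(j,S \right)} = \frac{9}{8} + \frac{2 j \left(5 + j\right) + S S}{8} = \frac{9}{8} + \frac{2 j \left(5 + j\right) + S^{2}}{8} = \frac{9}{8} + \frac{S^{2} + 2 j \left(5 + j\right)}{8} = \frac{9}{8} + \left(\frac{S^{2}}{8} + \frac{j \left(5 + j\right)}{4}\right) = \frac{9}{8} + \frac{S^{2}}{8} + \frac{j \left(5 + j\right)}{4}$)
$\frac{d{\left(-743,C \right)} + 4668610}{-2404881 + b} = \frac{\left(\frac{9}{8} + \frac{\left(- \frac{1613}{4}\right)^{2}}{8} + \frac{1}{4} \left(-743\right) \left(5 - 743\right)\right) + 4668610}{-2404881 + 1815548} = \frac{\left(\frac{9}{8} + \frac{1}{8} \cdot \frac{2601769}{16} + \frac{1}{4} \left(-743\right) \left(-738\right)\right) + 4668610}{-589333} = \left(\left(\frac{9}{8} + \frac{2601769}{128} + \frac{274167}{2}\right) + 4668610\right) \left(- \frac{1}{589333}\right) = \left(\frac{20148601}{128} + 4668610\right) \left(- \frac{1}{589333}\right) = \frac{617730681}{128} \left(- \frac{1}{589333}\right) = - \frac{617730681}{75434624}$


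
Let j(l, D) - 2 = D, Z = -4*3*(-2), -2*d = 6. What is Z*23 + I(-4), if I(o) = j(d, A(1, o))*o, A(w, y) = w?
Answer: 540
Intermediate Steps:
d = -3 (d = -½*6 = -3)
Z = 24 (Z = -12*(-2) = 24)
j(l, D) = 2 + D
I(o) = 3*o (I(o) = (2 + 1)*o = 3*o)
Z*23 + I(-4) = 24*23 + 3*(-4) = 552 - 12 = 540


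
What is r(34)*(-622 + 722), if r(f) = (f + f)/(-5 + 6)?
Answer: 6800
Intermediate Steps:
r(f) = 2*f (r(f) = (2*f)/1 = (2*f)*1 = 2*f)
r(34)*(-622 + 722) = (2*34)*(-622 + 722) = 68*100 = 6800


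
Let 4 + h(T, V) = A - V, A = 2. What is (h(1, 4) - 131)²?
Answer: 18769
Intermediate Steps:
h(T, V) = -2 - V (h(T, V) = -4 + (2 - V) = -2 - V)
(h(1, 4) - 131)² = ((-2 - 1*4) - 131)² = ((-2 - 4) - 131)² = (-6 - 131)² = (-137)² = 18769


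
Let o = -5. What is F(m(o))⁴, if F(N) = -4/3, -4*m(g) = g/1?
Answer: 256/81 ≈ 3.1605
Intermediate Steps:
m(g) = -g/4 (m(g) = -g/(4*1) = -g/4)
F(N) = -4/3 (F(N) = -4*⅓ = -4/3)
F(m(o))⁴ = (-4/3)⁴ = 256/81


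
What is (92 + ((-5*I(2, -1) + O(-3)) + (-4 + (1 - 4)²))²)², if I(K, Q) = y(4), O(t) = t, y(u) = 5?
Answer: 385641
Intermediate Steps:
I(K, Q) = 5
(92 + ((-5*I(2, -1) + O(-3)) + (-4 + (1 - 4)²))²)² = (92 + ((-5*5 - 3) + (-4 + (1 - 4)²))²)² = (92 + ((-25 - 3) + (-4 + (-3)²))²)² = (92 + (-28 + (-4 + 9))²)² = (92 + (-28 + 5)²)² = (92 + (-23)²)² = (92 + 529)² = 621² = 385641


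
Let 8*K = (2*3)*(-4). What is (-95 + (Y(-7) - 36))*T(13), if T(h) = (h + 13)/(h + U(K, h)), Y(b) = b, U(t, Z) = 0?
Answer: -276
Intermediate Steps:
K = -3 (K = ((2*3)*(-4))/8 = (6*(-4))/8 = (1/8)*(-24) = -3)
T(h) = (13 + h)/h (T(h) = (h + 13)/(h + 0) = (13 + h)/h)
(-95 + (Y(-7) - 36))*T(13) = (-95 + (-7 - 36))*((13 + 13)/13) = (-95 - 43)*((1/13)*26) = -138*2 = -276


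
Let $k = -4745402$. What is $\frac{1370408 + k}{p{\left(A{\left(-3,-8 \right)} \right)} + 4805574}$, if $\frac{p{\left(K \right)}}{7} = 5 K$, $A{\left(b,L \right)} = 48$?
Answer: $- \frac{562499}{801209} \approx -0.70206$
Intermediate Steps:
$p{\left(K \right)} = 35 K$ ($p{\left(K \right)} = 7 \cdot 5 K = 35 K$)
$\frac{1370408 + k}{p{\left(A{\left(-3,-8 \right)} \right)} + 4805574} = \frac{1370408 - 4745402}{35 \cdot 48 + 4805574} = - \frac{3374994}{1680 + 4805574} = - \frac{3374994}{4807254} = \left(-3374994\right) \frac{1}{4807254} = - \frac{562499}{801209}$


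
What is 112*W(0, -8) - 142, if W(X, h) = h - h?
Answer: -142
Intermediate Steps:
W(X, h) = 0
112*W(0, -8) - 142 = 112*0 - 142 = 0 - 142 = -142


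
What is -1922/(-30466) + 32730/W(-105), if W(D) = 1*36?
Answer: 83101781/91398 ≈ 909.23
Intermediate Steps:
W(D) = 36
-1922/(-30466) + 32730/W(-105) = -1922/(-30466) + 32730/36 = -1922*(-1/30466) + 32730*(1/36) = 961/15233 + 5455/6 = 83101781/91398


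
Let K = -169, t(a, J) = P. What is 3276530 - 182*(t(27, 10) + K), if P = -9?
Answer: 3308926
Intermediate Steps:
t(a, J) = -9
3276530 - 182*(t(27, 10) + K) = 3276530 - 182*(-9 - 169) = 3276530 - 182*(-178) = 3276530 - 1*(-32396) = 3276530 + 32396 = 3308926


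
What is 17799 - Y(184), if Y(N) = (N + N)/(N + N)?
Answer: 17798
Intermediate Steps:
Y(N) = 1 (Y(N) = (2*N)/((2*N)) = (2*N)*(1/(2*N)) = 1)
17799 - Y(184) = 17799 - 1*1 = 17799 - 1 = 17798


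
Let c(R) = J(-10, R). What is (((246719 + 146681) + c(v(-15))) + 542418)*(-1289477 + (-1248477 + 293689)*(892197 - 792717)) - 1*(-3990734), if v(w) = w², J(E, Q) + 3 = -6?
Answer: -88886507463575319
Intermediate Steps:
J(E, Q) = -9 (J(E, Q) = -3 - 6 = -9)
c(R) = -9
(((246719 + 146681) + c(v(-15))) + 542418)*(-1289477 + (-1248477 + 293689)*(892197 - 792717)) - 1*(-3990734) = (((246719 + 146681) - 9) + 542418)*(-1289477 + (-1248477 + 293689)*(892197 - 792717)) - 1*(-3990734) = ((393400 - 9) + 542418)*(-1289477 - 954788*99480) + 3990734 = (393391 + 542418)*(-1289477 - 94982310240) + 3990734 = 935809*(-94983599717) + 3990734 = -88886507467566053 + 3990734 = -88886507463575319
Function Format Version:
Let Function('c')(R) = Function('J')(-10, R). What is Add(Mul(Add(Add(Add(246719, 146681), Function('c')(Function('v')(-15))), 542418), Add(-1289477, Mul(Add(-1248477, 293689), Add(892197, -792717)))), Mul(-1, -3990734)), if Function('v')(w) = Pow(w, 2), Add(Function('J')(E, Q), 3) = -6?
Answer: -88886507463575319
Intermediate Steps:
Function('J')(E, Q) = -9 (Function('J')(E, Q) = Add(-3, -6) = -9)
Function('c')(R) = -9
Add(Mul(Add(Add(Add(246719, 146681), Function('c')(Function('v')(-15))), 542418), Add(-1289477, Mul(Add(-1248477, 293689), Add(892197, -792717)))), Mul(-1, -3990734)) = Add(Mul(Add(Add(Add(246719, 146681), -9), 542418), Add(-1289477, Mul(Add(-1248477, 293689), Add(892197, -792717)))), Mul(-1, -3990734)) = Add(Mul(Add(Add(393400, -9), 542418), Add(-1289477, Mul(-954788, 99480))), 3990734) = Add(Mul(Add(393391, 542418), Add(-1289477, -94982310240)), 3990734) = Add(Mul(935809, -94983599717), 3990734) = Add(-88886507467566053, 3990734) = -88886507463575319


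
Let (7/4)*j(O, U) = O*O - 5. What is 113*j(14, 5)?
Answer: 86332/7 ≈ 12333.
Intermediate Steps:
j(O, U) = -20/7 + 4*O²/7 (j(O, U) = 4*(O*O - 5)/7 = 4*(O² - 5)/7 = 4*(-5 + O²)/7 = -20/7 + 4*O²/7)
113*j(14, 5) = 113*(-20/7 + (4/7)*14²) = 113*(-20/7 + (4/7)*196) = 113*(-20/7 + 112) = 113*(764/7) = 86332/7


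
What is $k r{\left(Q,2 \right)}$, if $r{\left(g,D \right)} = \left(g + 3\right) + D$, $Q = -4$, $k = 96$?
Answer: $96$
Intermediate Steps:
$r{\left(g,D \right)} = 3 + D + g$ ($r{\left(g,D \right)} = \left(3 + g\right) + D = 3 + D + g$)
$k r{\left(Q,2 \right)} = 96 \left(3 + 2 - 4\right) = 96 \cdot 1 = 96$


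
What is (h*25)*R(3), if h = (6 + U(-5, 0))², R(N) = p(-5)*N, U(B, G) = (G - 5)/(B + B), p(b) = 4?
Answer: 12675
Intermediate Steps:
U(B, G) = (-5 + G)/(2*B) (U(B, G) = (-5 + G)/((2*B)) = (-5 + G)*(1/(2*B)) = (-5 + G)/(2*B))
R(N) = 4*N
h = 169/4 (h = (6 + (½)*(-5 + 0)/(-5))² = (6 + (½)*(-⅕)*(-5))² = (6 + ½)² = (13/2)² = 169/4 ≈ 42.250)
(h*25)*R(3) = ((169/4)*25)*(4*3) = (4225/4)*12 = 12675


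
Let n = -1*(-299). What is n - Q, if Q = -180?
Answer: 479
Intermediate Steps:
n = 299
n - Q = 299 - 1*(-180) = 299 + 180 = 479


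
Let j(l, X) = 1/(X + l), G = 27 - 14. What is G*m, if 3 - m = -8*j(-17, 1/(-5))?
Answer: 1417/43 ≈ 32.953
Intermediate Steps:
G = 13
m = 109/43 (m = 3 - (-8)/(1/(-5) - 17) = 3 - (-8)/(-⅕ - 17) = 3 - (-8)/(-86/5) = 3 - (-8)*(-5)/86 = 3 - 1*20/43 = 3 - 20/43 = 109/43 ≈ 2.5349)
G*m = 13*(109/43) = 1417/43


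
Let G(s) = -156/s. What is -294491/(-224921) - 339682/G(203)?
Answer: 7754786905181/17543838 ≈ 4.4202e+5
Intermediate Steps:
-294491/(-224921) - 339682/G(203) = -294491/(-224921) - 339682/((-156/203)) = -294491*(-1/224921) - 339682/((-156*1/203)) = 294491/224921 - 339682/(-156/203) = 294491/224921 - 339682*(-203/156) = 294491/224921 + 34477723/78 = 7754786905181/17543838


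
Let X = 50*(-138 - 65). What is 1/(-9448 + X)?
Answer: -1/19598 ≈ -5.1026e-5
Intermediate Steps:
X = -10150 (X = 50*(-203) = -10150)
1/(-9448 + X) = 1/(-9448 - 10150) = 1/(-19598) = -1/19598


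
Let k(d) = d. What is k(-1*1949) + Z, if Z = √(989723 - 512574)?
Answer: -1949 + √477149 ≈ -1258.2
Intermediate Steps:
Z = √477149 ≈ 690.76
k(-1*1949) + Z = -1*1949 + √477149 = -1949 + √477149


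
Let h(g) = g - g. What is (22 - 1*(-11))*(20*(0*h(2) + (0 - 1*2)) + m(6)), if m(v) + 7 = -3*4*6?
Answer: -3927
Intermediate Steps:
h(g) = 0
m(v) = -79 (m(v) = -7 - 3*4*6 = -7 - 12*6 = -7 - 72 = -79)
(22 - 1*(-11))*(20*(0*h(2) + (0 - 1*2)) + m(6)) = (22 - 1*(-11))*(20*(0*0 + (0 - 1*2)) - 79) = (22 + 11)*(20*(0 + (0 - 2)) - 79) = 33*(20*(0 - 2) - 79) = 33*(20*(-2) - 79) = 33*(-40 - 79) = 33*(-119) = -3927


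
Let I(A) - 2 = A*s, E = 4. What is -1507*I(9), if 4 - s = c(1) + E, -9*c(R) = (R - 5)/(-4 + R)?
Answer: -15070/3 ≈ -5023.3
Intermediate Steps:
c(R) = -(-5 + R)/(9*(-4 + R)) (c(R) = -(R - 5)/(9*(-4 + R)) = -(-5 + R)/(9*(-4 + R)))
s = 4/27 (s = 4 - ((5 - 1*1)/(9*(-4 + 1)) + 4) = 4 - ((⅑)*(5 - 1)/(-3) + 4) = 4 - ((⅑)*(-⅓)*4 + 4) = 4 - (-4/27 + 4) = 4 - 1*104/27 = 4 - 104/27 = 4/27 ≈ 0.14815)
I(A) = 2 + 4*A/27 (I(A) = 2 + A*(4/27) = 2 + 4*A/27)
-1507*I(9) = -1507*(2 + (4/27)*9) = -1507*(2 + 4/3) = -1507*10/3 = -15070/3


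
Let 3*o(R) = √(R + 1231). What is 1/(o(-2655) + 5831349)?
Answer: 52482141/306041680439633 - 12*I*√89/306041680439633 ≈ 1.7149e-7 - 3.6991e-13*I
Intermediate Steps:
o(R) = √(1231 + R)/3 (o(R) = √(R + 1231)/3 = √(1231 + R)/3)
1/(o(-2655) + 5831349) = 1/(√(1231 - 2655)/3 + 5831349) = 1/(√(-1424)/3 + 5831349) = 1/((4*I*√89)/3 + 5831349) = 1/(4*I*√89/3 + 5831349) = 1/(5831349 + 4*I*√89/3)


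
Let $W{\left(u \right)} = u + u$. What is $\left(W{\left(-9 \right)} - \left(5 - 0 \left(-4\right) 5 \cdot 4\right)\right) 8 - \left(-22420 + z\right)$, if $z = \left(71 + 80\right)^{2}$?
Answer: $-565$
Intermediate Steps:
$W{\left(u \right)} = 2 u$
$z = 22801$ ($z = 151^{2} = 22801$)
$\left(W{\left(-9 \right)} - \left(5 - 0 \left(-4\right) 5 \cdot 4\right)\right) 8 - \left(-22420 + z\right) = \left(2 \left(-9\right) - \left(5 - 0 \left(-4\right) 5 \cdot 4\right)\right) 8 + \left(22420 - 22801\right) = \left(-18 - \left(5 - 0 \cdot 5 \cdot 4\right)\right) 8 + \left(22420 - 22801\right) = \left(-18 + \left(-5 + 0 \cdot 4\right)\right) 8 - 381 = \left(-18 + \left(-5 + 0\right)\right) 8 - 381 = \left(-18 - 5\right) 8 - 381 = \left(-23\right) 8 - 381 = -184 - 381 = -565$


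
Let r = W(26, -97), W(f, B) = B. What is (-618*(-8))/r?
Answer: -4944/97 ≈ -50.969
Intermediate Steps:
r = -97
(-618*(-8))/r = -618*(-8)/(-97) = 4944*(-1/97) = -4944/97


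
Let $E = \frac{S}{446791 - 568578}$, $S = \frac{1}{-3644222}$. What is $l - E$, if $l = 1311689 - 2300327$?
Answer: $- \frac{438776194773119533}{443818864714} \approx -9.8864 \cdot 10^{5}$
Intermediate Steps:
$S = - \frac{1}{3644222} \approx -2.7441 \cdot 10^{-7}$
$E = \frac{1}{443818864714}$ ($E = - \frac{1}{3644222 \left(446791 - 568578\right)} = - \frac{1}{3644222 \left(-121787\right)} = \left(- \frac{1}{3644222}\right) \left(- \frac{1}{121787}\right) = \frac{1}{443818864714} \approx 2.2532 \cdot 10^{-12}$)
$l = -988638$
$l - E = -988638 - \frac{1}{443818864714} = - \frac{438776194773119533}{443818864714}$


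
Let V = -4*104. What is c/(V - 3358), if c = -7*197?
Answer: 1379/3774 ≈ 0.36539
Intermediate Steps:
V = -416
c = -1379
c/(V - 3358) = -1379/(-416 - 3358) = -1379/(-3774) = -1379*(-1/3774) = 1379/3774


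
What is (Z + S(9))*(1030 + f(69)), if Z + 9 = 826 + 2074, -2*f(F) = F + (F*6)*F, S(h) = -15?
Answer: -38214850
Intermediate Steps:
f(F) = -3*F² - F/2 (f(F) = -(F + (F*6)*F)/2 = -(F + (6*F)*F)/2 = -(F + 6*F²)/2 = -3*F² - F/2)
Z = 2891 (Z = -9 + (826 + 2074) = -9 + 2900 = 2891)
(Z + S(9))*(1030 + f(69)) = (2891 - 15)*(1030 - ½*69*(1 + 6*69)) = 2876*(1030 - ½*69*(1 + 414)) = 2876*(1030 - ½*69*415) = 2876*(1030 - 28635/2) = 2876*(-26575/2) = -38214850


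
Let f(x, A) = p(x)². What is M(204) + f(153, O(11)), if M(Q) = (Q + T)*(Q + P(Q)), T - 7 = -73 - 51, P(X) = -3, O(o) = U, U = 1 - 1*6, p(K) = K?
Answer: 40896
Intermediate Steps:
U = -5 (U = 1 - 6 = -5)
O(o) = -5
T = -117 (T = 7 + (-73 - 51) = 7 - 124 = -117)
f(x, A) = x²
M(Q) = (-117 + Q)*(-3 + Q) (M(Q) = (Q - 117)*(Q - 3) = (-117 + Q)*(-3 + Q))
M(204) + f(153, O(11)) = (351 + 204² - 120*204) + 153² = (351 + 41616 - 24480) + 23409 = 17487 + 23409 = 40896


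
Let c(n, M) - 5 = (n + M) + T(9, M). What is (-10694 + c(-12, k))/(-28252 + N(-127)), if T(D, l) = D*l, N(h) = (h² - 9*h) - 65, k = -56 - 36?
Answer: 11621/11045 ≈ 1.0522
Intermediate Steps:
k = -92
N(h) = -65 + h² - 9*h
c(n, M) = 5 + n + 10*M (c(n, M) = 5 + ((n + M) + 9*M) = 5 + ((M + n) + 9*M) = 5 + (n + 10*M) = 5 + n + 10*M)
(-10694 + c(-12, k))/(-28252 + N(-127)) = (-10694 + (5 - 12 + 10*(-92)))/(-28252 + (-65 + (-127)² - 9*(-127))) = (-10694 + (5 - 12 - 920))/(-28252 + (-65 + 16129 + 1143)) = (-10694 - 927)/(-28252 + 17207) = -11621/(-11045) = -11621*(-1/11045) = 11621/11045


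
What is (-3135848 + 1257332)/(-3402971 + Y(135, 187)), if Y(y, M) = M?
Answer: 469629/850696 ≈ 0.55205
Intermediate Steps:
(-3135848 + 1257332)/(-3402971 + Y(135, 187)) = (-3135848 + 1257332)/(-3402971 + 187) = -1878516/(-3402784) = -1878516*(-1/3402784) = 469629/850696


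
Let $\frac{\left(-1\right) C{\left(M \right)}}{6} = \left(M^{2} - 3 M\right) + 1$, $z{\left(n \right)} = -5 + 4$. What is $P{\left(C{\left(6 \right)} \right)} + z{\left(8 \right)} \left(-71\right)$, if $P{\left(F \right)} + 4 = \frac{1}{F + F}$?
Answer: $\frac{15275}{228} \approx 66.996$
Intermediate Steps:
$z{\left(n \right)} = -1$
$C{\left(M \right)} = -6 - 6 M^{2} + 18 M$ ($C{\left(M \right)} = - 6 \left(\left(M^{2} - 3 M\right) + 1\right) = - 6 \left(1 + M^{2} - 3 M\right) = -6 - 6 M^{2} + 18 M$)
$P{\left(F \right)} = -4 + \frac{1}{2 F}$ ($P{\left(F \right)} = -4 + \frac{1}{F + F} = -4 + \frac{1}{2 F}$)
$P{\left(C{\left(6 \right)} \right)} + z{\left(8 \right)} \left(-71\right) = \left(-4 + \frac{1}{2 \left(-6 - 6 \cdot 6^{2} + 18 \cdot 6\right)}\right) - -71 = \left(-4 + \frac{1}{2 \left(-6 - 216 + 108\right)}\right) + 71 = \left(-4 + \frac{1}{2 \left(-114\right)}\right) + 71 = \left(-4 + \frac{1}{2} \left(- \frac{1}{114}\right)\right) + 71 = \left(-4 - \frac{1}{228}\right) + 71 = - \frac{913}{228} + 71 = \frac{15275}{228}$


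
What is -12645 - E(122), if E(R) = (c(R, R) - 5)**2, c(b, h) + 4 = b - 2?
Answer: -24966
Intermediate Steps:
c(b, h) = -6 + b (c(b, h) = -4 + (b - 2) = -4 + (-2 + b) = -6 + b)
E(R) = (-11 + R)**2 (E(R) = ((-6 + R) - 5)**2 = (-11 + R)**2)
-12645 - E(122) = -12645 - (-11 + 122)**2 = -12645 - 1*111**2 = -12645 - 1*12321 = -12645 - 12321 = -24966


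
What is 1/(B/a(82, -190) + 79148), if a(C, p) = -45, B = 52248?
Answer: 15/1169804 ≈ 1.2823e-5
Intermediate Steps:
1/(B/a(82, -190) + 79148) = 1/(52248/(-45) + 79148) = 1/(52248*(-1/45) + 79148) = 1/(-17416/15 + 79148) = 1/(1169804/15) = 15/1169804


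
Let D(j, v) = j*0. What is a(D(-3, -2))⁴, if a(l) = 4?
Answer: 256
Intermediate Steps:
D(j, v) = 0
a(D(-3, -2))⁴ = 4⁴ = 256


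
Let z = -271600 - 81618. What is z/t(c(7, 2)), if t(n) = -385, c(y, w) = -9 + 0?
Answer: 353218/385 ≈ 917.45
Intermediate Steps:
c(y, w) = -9
z = -353218
z/t(c(7, 2)) = -353218/(-385) = -353218*(-1/385) = 353218/385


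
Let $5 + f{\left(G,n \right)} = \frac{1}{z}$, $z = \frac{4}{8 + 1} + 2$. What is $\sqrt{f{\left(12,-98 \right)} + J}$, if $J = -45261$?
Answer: $\frac{i \sqrt{21908546}}{22} \approx 212.76 i$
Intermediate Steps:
$z = \frac{22}{9}$ ($z = \frac{4}{9} + 2 = \frac{22}{9} \approx 2.4444$)
$f{\left(G,n \right)} = - \frac{101}{22}$ ($f{\left(G,n \right)} = -5 + \frac{1}{\frac{22}{9}} = -5 + \frac{9}{22} = - \frac{101}{22}$)
$\sqrt{f{\left(12,-98 \right)} + J} = \sqrt{- \frac{101}{22} - 45261} = \sqrt{- \frac{995843}{22}} = \frac{i \sqrt{21908546}}{22}$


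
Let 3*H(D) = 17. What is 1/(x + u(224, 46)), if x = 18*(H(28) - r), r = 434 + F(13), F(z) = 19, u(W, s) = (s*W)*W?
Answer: 1/2300044 ≈ 4.3477e-7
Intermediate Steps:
u(W, s) = s*W**2 (u(W, s) = (W*s)*W = s*W**2)
H(D) = 17/3 (H(D) = (1/3)*17 = 17/3)
r = 453 (r = 434 + 19 = 453)
x = -8052 (x = 18*(17/3 - 1*453) = 18*(17/3 - 453) = 18*(-1342/3) = -8052)
1/(x + u(224, 46)) = 1/(-8052 + 46*224**2) = 1/(-8052 + 46*50176) = 1/(-8052 + 2308096) = 1/2300044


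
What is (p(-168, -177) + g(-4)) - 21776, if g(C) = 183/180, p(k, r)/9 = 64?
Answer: -1271939/60 ≈ -21199.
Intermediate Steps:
p(k, r) = 576 (p(k, r) = 9*64 = 576)
g(C) = 61/60 (g(C) = 183*(1/180) = 61/60)
(p(-168, -177) + g(-4)) - 21776 = (576 + 61/60) - 21776 = 34621/60 - 21776 = -1271939/60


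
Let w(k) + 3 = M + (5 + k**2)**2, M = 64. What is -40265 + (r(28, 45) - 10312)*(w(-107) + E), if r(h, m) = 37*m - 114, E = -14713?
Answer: -1149263324369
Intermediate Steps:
w(k) = 61 + (5 + k**2)**2 (w(k) = -3 + (64 + (5 + k**2)**2) = 61 + (5 + k**2)**2)
r(h, m) = -114 + 37*m
-40265 + (r(28, 45) - 10312)*(w(-107) + E) = -40265 + ((-114 + 37*45) - 10312)*((61 + (5 + (-107)**2)**2) - 14713) = -40265 + ((-114 + 1665) - 10312)*((61 + (5 + 11449)**2) - 14713) = -40265 + (1551 - 10312)*((61 + 11454**2) - 14713) = -40265 - 8761*((61 + 131194116) - 14713) = -40265 - 8761*(131194177 - 14713) = -40265 - 8761*131179464 = -40265 - 1149263284104 = -1149263324369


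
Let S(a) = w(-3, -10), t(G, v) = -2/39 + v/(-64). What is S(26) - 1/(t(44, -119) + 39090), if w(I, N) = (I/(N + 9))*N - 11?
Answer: -4000501769/97573153 ≈ -41.000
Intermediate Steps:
t(G, v) = -2/39 - v/64 (t(G, v) = -2*1/39 + v*(-1/64) = -2/39 - v/64)
w(I, N) = -11 + I*N/(9 + N) (w(I, N) = (I/(9 + N))*N - 11 = I*N/(9 + N) - 11 = -11 + I*N/(9 + N))
S(a) = -41 (S(a) = (-99 - 11*(-10) - 3*(-10))/(9 - 10) = (-99 + 110 + 30)/(-1) = -1*41 = -41)
S(26) - 1/(t(44, -119) + 39090) = -41 - 1/((-2/39 - 1/64*(-119)) + 39090) = -41 - 1/((-2/39 + 119/64) + 39090) = -41 - 1/(4513/2496 + 39090) = -41 - 1/97573153/2496 = -41 - 1*2496/97573153 = -41 - 2496/97573153 = -4000501769/97573153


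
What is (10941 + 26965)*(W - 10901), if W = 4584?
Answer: -239452202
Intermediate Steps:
(10941 + 26965)*(W - 10901) = (10941 + 26965)*(4584 - 10901) = 37906*(-6317) = -239452202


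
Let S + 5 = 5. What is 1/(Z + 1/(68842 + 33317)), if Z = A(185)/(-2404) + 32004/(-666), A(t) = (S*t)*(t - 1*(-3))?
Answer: -3779883/181638665 ≈ -0.020810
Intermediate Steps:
S = 0 (S = -5 + 5 = 0)
A(t) = 0 (A(t) = (0*t)*(t - 1*(-3)) = 0*(t + 3) = 0*(3 + t) = 0)
Z = -1778/37 (Z = 0/(-2404) + 32004/(-666) = 0*(-1/2404) + 32004*(-1/666) = 0 - 1778/37 = -1778/37 ≈ -48.054)
1/(Z + 1/(68842 + 33317)) = 1/(-1778/37 + 1/(68842 + 33317)) = 1/(-1778/37 + 1/102159) = 1/(-181638665/3779883) = -3779883/181638665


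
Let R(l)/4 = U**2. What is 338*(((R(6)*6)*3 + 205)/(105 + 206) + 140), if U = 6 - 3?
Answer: 15004834/311 ≈ 48247.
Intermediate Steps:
U = 3
R(l) = 36 (R(l) = 4*3**2 = 4*9 = 36)
338*(((R(6)*6)*3 + 205)/(105 + 206) + 140) = 338*(((36*6)*3 + 205)/(105 + 206) + 140) = 338*((216*3 + 205)/311 + 140) = 338*((648 + 205)*(1/311) + 140) = 338*(853*(1/311) + 140) = 338*(853/311 + 140) = 338*(44393/311) = 15004834/311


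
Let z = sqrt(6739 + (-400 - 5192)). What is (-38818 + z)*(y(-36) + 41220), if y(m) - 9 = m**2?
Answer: -1650735450 + 42525*sqrt(1147) ≈ -1.6493e+9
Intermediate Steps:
z = sqrt(1147) (z = sqrt(6739 - 5592) = sqrt(1147) ≈ 33.867)
y(m) = 9 + m**2
(-38818 + z)*(y(-36) + 41220) = (-38818 + sqrt(1147))*((9 + (-36)**2) + 41220) = (-38818 + sqrt(1147))*((9 + 1296) + 41220) = (-38818 + sqrt(1147))*(1305 + 41220) = (-38818 + sqrt(1147))*42525 = -1650735450 + 42525*sqrt(1147)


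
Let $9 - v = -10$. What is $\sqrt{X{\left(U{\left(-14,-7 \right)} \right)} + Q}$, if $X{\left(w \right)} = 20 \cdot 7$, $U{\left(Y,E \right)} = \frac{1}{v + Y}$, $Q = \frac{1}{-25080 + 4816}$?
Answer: $\frac{\sqrt{14372034294}}{10132} \approx 11.832$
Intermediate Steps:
$Q = - \frac{1}{20264}$ ($Q = \frac{1}{-20264} = - \frac{1}{20264} \approx -4.9349 \cdot 10^{-5}$)
$v = 19$ ($v = 9 - -10 = 9 + 10 = 19$)
$U{\left(Y,E \right)} = \frac{1}{19 + Y}$
$X{\left(w \right)} = 140$
$\sqrt{X{\left(U{\left(-14,-7 \right)} \right)} + Q} = \sqrt{140 - \frac{1}{20264}} = \sqrt{\frac{2836959}{20264}} = \frac{\sqrt{14372034294}}{10132}$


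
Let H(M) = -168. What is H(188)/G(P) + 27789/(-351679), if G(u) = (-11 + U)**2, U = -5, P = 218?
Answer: -8274507/11253728 ≈ -0.73527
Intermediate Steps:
G(u) = 256 (G(u) = (-11 - 5)**2 = (-16)**2 = 256)
H(188)/G(P) + 27789/(-351679) = -168/256 + 27789/(-351679) = -168*1/256 + 27789*(-1/351679) = -21/32 - 27789/351679 = -8274507/11253728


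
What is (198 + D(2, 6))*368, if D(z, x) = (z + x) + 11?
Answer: 79856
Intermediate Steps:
D(z, x) = 11 + x + z (D(z, x) = (x + z) + 11 = 11 + x + z)
(198 + D(2, 6))*368 = (198 + (11 + 6 + 2))*368 = (198 + 19)*368 = 217*368 = 79856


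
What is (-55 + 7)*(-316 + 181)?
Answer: 6480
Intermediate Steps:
(-55 + 7)*(-316 + 181) = -48*(-135) = 6480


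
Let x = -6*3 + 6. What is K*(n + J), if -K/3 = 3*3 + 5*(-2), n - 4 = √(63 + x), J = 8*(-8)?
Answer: -180 + 3*√51 ≈ -158.58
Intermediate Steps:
x = -12 (x = -18 + 6 = -12)
J = -64
n = 4 + √51 (n = 4 + √(63 - 12) = 4 + √51 ≈ 11.141)
K = 3 (K = -3*(3*3 + 5*(-2)) = -3*(9 - 10) = -3*(-1) = 3)
K*(n + J) = 3*((4 + √51) - 64) = 3*(-60 + √51) = -180 + 3*√51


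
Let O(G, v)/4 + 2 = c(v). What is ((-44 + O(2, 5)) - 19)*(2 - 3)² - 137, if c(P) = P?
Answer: -188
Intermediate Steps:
O(G, v) = -8 + 4*v
((-44 + O(2, 5)) - 19)*(2 - 3)² - 137 = ((-44 + (-8 + 4*5)) - 19)*(2 - 3)² - 137 = ((-44 + (-8 + 20)) - 19)*(-1)² - 137 = ((-44 + 12) - 19)*1 - 137 = (-32 - 19)*1 - 137 = -51*1 - 137 = -51 - 137 = -188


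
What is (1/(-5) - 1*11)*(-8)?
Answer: 448/5 ≈ 89.600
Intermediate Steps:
(1/(-5) - 1*11)*(-8) = (-⅕ - 11)*(-8) = -56/5*(-8) = 448/5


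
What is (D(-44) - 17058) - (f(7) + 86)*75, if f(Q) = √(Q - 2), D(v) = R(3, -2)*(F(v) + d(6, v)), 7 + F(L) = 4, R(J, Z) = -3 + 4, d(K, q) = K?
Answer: -23505 - 75*√5 ≈ -23673.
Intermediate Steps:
R(J, Z) = 1
F(L) = -3 (F(L) = -7 + 4 = -3)
D(v) = 3 (D(v) = 1*(-3 + 6) = 1*3 = 3)
f(Q) = √(-2 + Q)
(D(-44) - 17058) - (f(7) + 86)*75 = (3 - 17058) - (√(-2 + 7) + 86)*75 = -17055 - (√5 + 86)*75 = -17055 - (86 + √5)*75 = -17055 - (6450 + 75*√5) = -17055 + (-6450 - 75*√5) = -23505 - 75*√5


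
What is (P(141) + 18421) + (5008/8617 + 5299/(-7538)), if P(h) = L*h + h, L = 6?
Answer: 1260637680789/64954946 ≈ 19408.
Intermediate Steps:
P(h) = 7*h (P(h) = 6*h + h = 7*h)
(P(141) + 18421) + (5008/8617 + 5299/(-7538)) = (7*141 + 18421) + (5008/8617 + 5299/(-7538)) = (987 + 18421) + (5008*(1/8617) + 5299*(-1/7538)) = 19408 + (5008/8617 - 5299/7538) = 19408 - 7911179/64954946 = 1260637680789/64954946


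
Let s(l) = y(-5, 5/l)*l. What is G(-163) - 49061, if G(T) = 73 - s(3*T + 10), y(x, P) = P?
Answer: -48993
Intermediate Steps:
s(l) = 5 (s(l) = (5/l)*l = 5)
G(T) = 68 (G(T) = 73 - 1*5 = 73 - 5 = 68)
G(-163) - 49061 = 68 - 49061 = -48993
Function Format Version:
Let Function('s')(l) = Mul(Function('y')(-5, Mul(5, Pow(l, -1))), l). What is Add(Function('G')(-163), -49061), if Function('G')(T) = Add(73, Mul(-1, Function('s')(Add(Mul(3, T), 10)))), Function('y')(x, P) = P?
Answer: -48993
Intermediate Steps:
Function('s')(l) = 5 (Function('s')(l) = Mul(Mul(5, Pow(l, -1)), l) = 5)
Function('G')(T) = 68 (Function('G')(T) = Add(73, Mul(-1, 5)) = Add(73, -5) = 68)
Add(Function('G')(-163), -49061) = Add(68, -49061) = -48993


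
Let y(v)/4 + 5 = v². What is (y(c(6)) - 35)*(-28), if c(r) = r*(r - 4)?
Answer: -14588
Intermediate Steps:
c(r) = r*(-4 + r)
y(v) = -20 + 4*v²
(y(c(6)) - 35)*(-28) = ((-20 + 4*(6*(-4 + 6))²) - 35)*(-28) = ((-20 + 4*(6*2)²) - 35)*(-28) = ((-20 + 4*12²) - 35)*(-28) = ((-20 + 4*144) - 35)*(-28) = ((-20 + 576) - 35)*(-28) = (556 - 35)*(-28) = 521*(-28) = -14588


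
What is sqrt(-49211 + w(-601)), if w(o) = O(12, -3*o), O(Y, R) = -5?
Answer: 8*I*sqrt(769) ≈ 221.85*I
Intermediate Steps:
w(o) = -5
sqrt(-49211 + w(-601)) = sqrt(-49211 - 5) = sqrt(-49216) = 8*I*sqrt(769)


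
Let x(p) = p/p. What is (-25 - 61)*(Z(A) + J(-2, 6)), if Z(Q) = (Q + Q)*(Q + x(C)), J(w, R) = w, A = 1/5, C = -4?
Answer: 3268/25 ≈ 130.72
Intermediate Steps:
A = ⅕ ≈ 0.20000
x(p) = 1
Z(Q) = 2*Q*(1 + Q) (Z(Q) = (Q + Q)*(Q + 1) = (2*Q)*(1 + Q) = 2*Q*(1 + Q))
(-25 - 61)*(Z(A) + J(-2, 6)) = (-25 - 61)*(2*(⅕)*(1 + ⅕) - 2) = -86*(2*(⅕)*(6/5) - 2) = -86*(12/25 - 2) = -86*(-38/25) = 3268/25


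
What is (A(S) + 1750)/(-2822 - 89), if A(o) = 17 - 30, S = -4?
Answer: -1737/2911 ≈ -0.59670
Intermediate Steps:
A(o) = -13
(A(S) + 1750)/(-2822 - 89) = (-13 + 1750)/(-2822 - 89) = 1737/(-2911) = 1737*(-1/2911) = -1737/2911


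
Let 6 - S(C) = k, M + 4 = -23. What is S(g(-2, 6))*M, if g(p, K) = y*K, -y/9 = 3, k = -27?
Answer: -891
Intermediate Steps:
y = -27 (y = -9*3 = -27)
g(p, K) = -27*K
M = -27 (M = -4 - 23 = -27)
S(C) = 33 (S(C) = 6 - 1*(-27) = 6 + 27 = 33)
S(g(-2, 6))*M = 33*(-27) = -891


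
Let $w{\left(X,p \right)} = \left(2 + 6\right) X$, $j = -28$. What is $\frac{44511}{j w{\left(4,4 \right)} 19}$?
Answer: $- \frac{44511}{17024} \approx -2.6146$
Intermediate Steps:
$w{\left(X,p \right)} = 8 X$
$\frac{44511}{j w{\left(4,4 \right)} 19} = \frac{44511}{- 28 \cdot 8 \cdot 4 \cdot 19} = \frac{44511}{\left(-28\right) 32 \cdot 19} = \frac{44511}{\left(-896\right) 19} = \frac{44511}{-17024} = 44511 \left(- \frac{1}{17024}\right) = - \frac{44511}{17024}$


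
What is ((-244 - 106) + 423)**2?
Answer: 5329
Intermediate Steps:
((-244 - 106) + 423)**2 = (-350 + 423)**2 = 73**2 = 5329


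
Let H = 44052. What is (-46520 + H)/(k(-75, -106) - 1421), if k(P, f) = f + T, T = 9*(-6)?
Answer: 2468/1581 ≈ 1.5610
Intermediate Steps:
T = -54
k(P, f) = -54 + f (k(P, f) = f - 54 = -54 + f)
(-46520 + H)/(k(-75, -106) - 1421) = (-46520 + 44052)/((-54 - 106) - 1421) = -2468/(-160 - 1421) = -2468/(-1581) = -2468*(-1/1581) = 2468/1581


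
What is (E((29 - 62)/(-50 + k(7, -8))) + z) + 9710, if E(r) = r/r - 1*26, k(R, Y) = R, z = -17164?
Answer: -7479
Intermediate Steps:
E(r) = -25 (E(r) = 1 - 26 = -25)
(E((29 - 62)/(-50 + k(7, -8))) + z) + 9710 = (-25 - 17164) + 9710 = -17189 + 9710 = -7479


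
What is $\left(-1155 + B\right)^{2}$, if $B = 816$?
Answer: $114921$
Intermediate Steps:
$\left(-1155 + B\right)^{2} = \left(-1155 + 816\right)^{2} = \left(-339\right)^{2} = 114921$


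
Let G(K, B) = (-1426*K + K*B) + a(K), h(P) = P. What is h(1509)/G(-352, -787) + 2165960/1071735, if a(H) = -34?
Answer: 1952340419/965109138 ≈ 2.0229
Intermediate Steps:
G(K, B) = -34 - 1426*K + B*K (G(K, B) = (-1426*K + K*B) - 34 = (-1426*K + B*K) - 34 = -34 - 1426*K + B*K)
h(1509)/G(-352, -787) + 2165960/1071735 = 1509/(-34 - 1426*(-352) - 787*(-352)) + 2165960/1071735 = 1509/(-34 + 501952 + 277024) + 2165960*(1/1071735) = 1509/778942 + 2504/1239 = 1952340419/965109138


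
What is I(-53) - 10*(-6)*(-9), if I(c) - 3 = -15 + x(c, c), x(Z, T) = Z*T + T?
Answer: 2204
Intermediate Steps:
x(Z, T) = T + T*Z (x(Z, T) = T*Z + T = T + T*Z)
I(c) = -12 + c*(1 + c) (I(c) = 3 + (-15 + c*(1 + c)) = -12 + c*(1 + c))
I(-53) - 10*(-6)*(-9) = (-12 - 53*(1 - 53)) - 10*(-6)*(-9) = (-12 - 53*(-52)) + 60*(-9) = (-12 + 2756) - 540 = 2744 - 540 = 2204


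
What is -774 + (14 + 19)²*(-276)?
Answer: -301338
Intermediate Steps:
-774 + (14 + 19)²*(-276) = -774 + 33²*(-276) = -774 + 1089*(-276) = -774 - 300564 = -301338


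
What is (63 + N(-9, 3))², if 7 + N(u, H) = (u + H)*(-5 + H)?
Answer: 4624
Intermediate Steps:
N(u, H) = -7 + (-5 + H)*(H + u) (N(u, H) = -7 + (u + H)*(-5 + H) = -7 + (H + u)*(-5 + H) = -7 + (-5 + H)*(H + u))
(63 + N(-9, 3))² = (63 + (-7 + 3² - 5*3 - 5*(-9) + 3*(-9)))² = (63 + (-7 + 9 - 15 + 45 - 27))² = (63 + 5)² = 68² = 4624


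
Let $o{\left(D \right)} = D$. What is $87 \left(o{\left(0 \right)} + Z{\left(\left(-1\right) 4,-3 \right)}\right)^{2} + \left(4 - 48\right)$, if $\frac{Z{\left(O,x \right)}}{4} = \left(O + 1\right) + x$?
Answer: $50068$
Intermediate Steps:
$Z{\left(O,x \right)} = 4 + 4 O + 4 x$ ($Z{\left(O,x \right)} = 4 \left(\left(O + 1\right) + x\right) = 4 \left(\left(1 + O\right) + x\right) = 4 \left(1 + O + x\right) = 4 + 4 O + 4 x$)
$87 \left(o{\left(0 \right)} + Z{\left(\left(-1\right) 4,-3 \right)}\right)^{2} + \left(4 - 48\right) = 87 \left(0 + \left(4 + 4 \left(\left(-1\right) 4\right) + 4 \left(-3\right)\right)\right)^{2} + \left(4 - 48\right) = 87 \left(0 + \left(4 + 4 \left(-4\right) - 12\right)\right)^{2} - 44 = 87 \left(0 - 24\right)^{2} - 44 = 87 \left(-24\right)^{2} - 44 = 87 \cdot 576 - 44 = 50112 - 44 = 50068$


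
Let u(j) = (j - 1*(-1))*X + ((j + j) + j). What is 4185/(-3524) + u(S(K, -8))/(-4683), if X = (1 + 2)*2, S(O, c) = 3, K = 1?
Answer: -6571549/5500964 ≈ -1.1946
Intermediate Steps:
X = 6 (X = 3*2 = 6)
u(j) = 6 + 9*j (u(j) = (j - 1*(-1))*6 + ((j + j) + j) = (j + 1)*6 + (2*j + j) = (1 + j)*6 + 3*j = (6 + 6*j) + 3*j = 6 + 9*j)
4185/(-3524) + u(S(K, -8))/(-4683) = 4185/(-3524) + (6 + 9*3)/(-4683) = 4185*(-1/3524) + (6 + 27)*(-1/4683) = -4185/3524 + 33*(-1/4683) = -4185/3524 - 11/1561 = -6571549/5500964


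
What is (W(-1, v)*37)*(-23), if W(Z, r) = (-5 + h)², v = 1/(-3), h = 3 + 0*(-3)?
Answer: -3404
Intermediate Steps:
h = 3 (h = 3 + 0 = 3)
v = -⅓ ≈ -0.33333
W(Z, r) = 4 (W(Z, r) = (-5 + 3)² = (-2)² = 4)
(W(-1, v)*37)*(-23) = (4*37)*(-23) = 148*(-23) = -3404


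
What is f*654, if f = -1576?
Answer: -1030704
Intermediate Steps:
f*654 = -1576*654 = -1030704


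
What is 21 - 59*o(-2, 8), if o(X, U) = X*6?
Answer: 729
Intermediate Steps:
o(X, U) = 6*X
21 - 59*o(-2, 8) = 21 - 354*(-2) = 21 - 59*(-12) = 21 + 708 = 729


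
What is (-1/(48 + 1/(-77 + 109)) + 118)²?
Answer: 32882019556/2362369 ≈ 13919.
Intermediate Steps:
(-1/(48 + 1/(-77 + 109)) + 118)² = (-1/(48 + 1/32) + 118)² = (-1/1537/32 + 118)² = (-1*32/1537 + 118)² = (-32/1537 + 118)² = (181334/1537)² = 32882019556/2362369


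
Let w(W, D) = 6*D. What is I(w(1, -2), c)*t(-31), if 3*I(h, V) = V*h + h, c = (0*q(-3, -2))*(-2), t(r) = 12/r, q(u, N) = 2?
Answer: 48/31 ≈ 1.5484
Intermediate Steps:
c = 0 (c = (0*2)*(-2) = 0*(-2) = 0)
I(h, V) = h/3 + V*h/3 (I(h, V) = (V*h + h)/3 = (h + V*h)/3 = h/3 + V*h/3)
I(w(1, -2), c)*t(-31) = ((6*(-2))*(1 + 0)/3)*(12/(-31)) = ((1/3)*(-12)*1)*(12*(-1/31)) = -4*(-12/31) = 48/31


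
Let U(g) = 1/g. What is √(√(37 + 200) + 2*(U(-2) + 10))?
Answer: √(19 + √237) ≈ 5.8647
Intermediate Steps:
U(g) = 1/g
√(√(37 + 200) + 2*(U(-2) + 10)) = √(√(37 + 200) + 2*(1/(-2) + 10)) = √(√237 + 2*(-½ + 10)) = √(√237 + 2*(19/2)) = √(√237 + 19) = √(19 + √237)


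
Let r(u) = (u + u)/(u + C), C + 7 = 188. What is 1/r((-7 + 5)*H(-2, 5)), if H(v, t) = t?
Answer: -171/20 ≈ -8.5500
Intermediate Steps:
C = 181 (C = -7 + 188 = 181)
r(u) = 2*u/(181 + u) (r(u) = (u + u)/(u + 181) = (2*u)/(181 + u) = 2*u/(181 + u))
1/r((-7 + 5)*H(-2, 5)) = 1/(2*((-7 + 5)*5)/(181 + (-7 + 5)*5)) = 1/(2*(-2*5)/(181 - 2*5)) = 1/(2*(-10)/(181 - 10)) = 1/(2*(-10)/171) = 1/(2*(-10)*(1/171)) = 1/(-20/171) = -171/20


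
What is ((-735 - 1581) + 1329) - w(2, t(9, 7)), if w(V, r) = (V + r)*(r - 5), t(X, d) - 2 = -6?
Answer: -1005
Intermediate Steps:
t(X, d) = -4 (t(X, d) = 2 - 6 = -4)
w(V, r) = (-5 + r)*(V + r) (w(V, r) = (V + r)*(-5 + r) = (-5 + r)*(V + r))
((-735 - 1581) + 1329) - w(2, t(9, 7)) = ((-735 - 1581) + 1329) - ((-4)² - 5*2 - 5*(-4) + 2*(-4)) = (-2316 + 1329) - (16 - 10 + 20 - 8) = -987 - 1*18 = -987 - 18 = -1005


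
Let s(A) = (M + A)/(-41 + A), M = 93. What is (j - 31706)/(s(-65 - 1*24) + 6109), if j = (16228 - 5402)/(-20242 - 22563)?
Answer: -17643420028/3399427563 ≈ -5.1901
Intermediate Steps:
s(A) = (93 + A)/(-41 + A)
j = -10826/42805 (j = 10826/(-42805) = 10826*(-1/42805) = -10826/42805 ≈ -0.25291)
(j - 31706)/(s(-65 - 1*24) + 6109) = (-10826/42805 - 31706)/((93 + (-65 - 1*24))/(-41 + (-65 - 1*24)) + 6109) = -1357186156/(42805*((93 + (-65 - 24))/(-41 + (-65 - 24)) + 6109)) = -1357186156/(42805*((93 - 89)/(-41 - 89) + 6109)) = -1357186156/(42805*(4/(-130) + 6109)) = -1357186156/(42805*(-1/130*4 + 6109)) = -1357186156/(42805*(-2/65 + 6109)) = -1357186156/(42805*397083/65) = -1357186156/42805*65/397083 = -17643420028/3399427563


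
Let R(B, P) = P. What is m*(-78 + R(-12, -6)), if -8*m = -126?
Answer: -1323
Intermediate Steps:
m = 63/4 (m = -⅛*(-126) = 63/4 ≈ 15.750)
m*(-78 + R(-12, -6)) = 63*(-78 - 6)/4 = (63/4)*(-84) = -1323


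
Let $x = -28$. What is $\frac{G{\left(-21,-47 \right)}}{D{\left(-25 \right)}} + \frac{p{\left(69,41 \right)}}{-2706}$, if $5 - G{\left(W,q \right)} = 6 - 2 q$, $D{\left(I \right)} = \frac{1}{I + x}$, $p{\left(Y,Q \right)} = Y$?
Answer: $\frac{4541547}{902} \approx 5035.0$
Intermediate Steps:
$D{\left(I \right)} = \frac{1}{-28 + I}$ ($D{\left(I \right)} = \frac{1}{I - 28} = \frac{1}{-28 + I}$)
$G{\left(W,q \right)} = -1 + 2 q$ ($G{\left(W,q \right)} = 5 - \left(6 - 2 q\right) = 5 + \left(-6 + 2 q\right) = -1 + 2 q$)
$\frac{G{\left(-21,-47 \right)}}{D{\left(-25 \right)}} + \frac{p{\left(69,41 \right)}}{-2706} = \frac{-1 + 2 \left(-47\right)}{\frac{1}{-28 - 25}} + \frac{69}{-2706} = \frac{-1 - 94}{\frac{1}{-53}} + 69 \left(- \frac{1}{2706}\right) = - \frac{95}{- \frac{1}{53}} - \frac{23}{902} = \left(-95\right) \left(-53\right) - \frac{23}{902} = 5035 - \frac{23}{902} = \frac{4541547}{902}$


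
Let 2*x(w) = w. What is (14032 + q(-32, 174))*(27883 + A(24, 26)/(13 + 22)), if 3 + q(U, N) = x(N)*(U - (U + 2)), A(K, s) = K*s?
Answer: 2705961859/7 ≈ 3.8657e+8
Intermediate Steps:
x(w) = w/2
q(U, N) = -3 - N (q(U, N) = -3 + (N/2)*(U - (U + 2)) = -3 + (N/2)*(U - (2 + U)) = -3 + (N/2)*(U + (-2 - U)) = -3 + (N/2)*(-2) = -3 - N)
(14032 + q(-32, 174))*(27883 + A(24, 26)/(13 + 22)) = (14032 + (-3 - 1*174))*(27883 + (24*26)/(13 + 22)) = (14032 + (-3 - 174))*(27883 + 624/35) = (14032 - 177)*(27883 + (1/35)*624) = 13855*(27883 + 624/35) = 13855*(976529/35) = 2705961859/7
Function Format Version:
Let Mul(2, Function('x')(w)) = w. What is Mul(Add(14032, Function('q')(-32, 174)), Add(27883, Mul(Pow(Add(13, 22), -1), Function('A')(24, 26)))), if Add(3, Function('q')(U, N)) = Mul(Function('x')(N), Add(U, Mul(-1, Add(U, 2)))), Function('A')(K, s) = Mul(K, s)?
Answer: Rational(2705961859, 7) ≈ 3.8657e+8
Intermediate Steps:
Function('x')(w) = Mul(Rational(1, 2), w)
Function('q')(U, N) = Add(-3, Mul(-1, N)) (Function('q')(U, N) = Add(-3, Mul(Mul(Rational(1, 2), N), Add(U, Mul(-1, Add(U, 2))))) = Add(-3, Mul(Mul(Rational(1, 2), N), Add(U, Mul(-1, Add(2, U))))) = Add(-3, Mul(Mul(Rational(1, 2), N), Add(U, Add(-2, Mul(-1, U))))) = Add(-3, Mul(Mul(Rational(1, 2), N), -2)) = Add(-3, Mul(-1, N)))
Mul(Add(14032, Function('q')(-32, 174)), Add(27883, Mul(Pow(Add(13, 22), -1), Function('A')(24, 26)))) = Mul(Add(14032, Add(-3, Mul(-1, 174))), Add(27883, Mul(Pow(Add(13, 22), -1), Mul(24, 26)))) = Mul(Add(14032, Add(-3, -174)), Add(27883, Mul(Pow(35, -1), 624))) = Mul(Add(14032, -177), Add(27883, Mul(Rational(1, 35), 624))) = Mul(13855, Add(27883, Rational(624, 35))) = Mul(13855, Rational(976529, 35)) = Rational(2705961859, 7)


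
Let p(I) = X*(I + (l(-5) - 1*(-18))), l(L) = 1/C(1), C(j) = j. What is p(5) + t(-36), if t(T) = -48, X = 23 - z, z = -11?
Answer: 768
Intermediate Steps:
l(L) = 1 (l(L) = 1/1 = 1)
X = 34 (X = 23 - 1*(-11) = 23 + 11 = 34)
p(I) = 646 + 34*I (p(I) = 34*(I + (1 - 1*(-18))) = 34*(I + (1 + 18)) = 34*(I + 19) = 34*(19 + I) = 646 + 34*I)
p(5) + t(-36) = (646 + 34*5) - 48 = (646 + 170) - 48 = 816 - 48 = 768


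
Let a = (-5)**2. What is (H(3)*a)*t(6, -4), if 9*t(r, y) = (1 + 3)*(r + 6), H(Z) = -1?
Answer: -400/3 ≈ -133.33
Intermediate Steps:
a = 25
t(r, y) = 8/3 + 4*r/9 (t(r, y) = ((1 + 3)*(r + 6))/9 = (4*(6 + r))/9 = (24 + 4*r)/9 = 8/3 + 4*r/9)
(H(3)*a)*t(6, -4) = (-1*25)*(8/3 + (4/9)*6) = -25*(8/3 + 8/3) = -25*16/3 = -400/3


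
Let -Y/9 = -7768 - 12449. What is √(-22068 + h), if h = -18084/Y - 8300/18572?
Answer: I*√194448463472711641081/93867531 ≈ 148.55*I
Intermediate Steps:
Y = 181953 (Y = -9*(-7768 - 12449) = -9*(-20217) = 181953)
h = -153838829/281602593 (h = -18084/181953 - 8300/18572 = -18084*1/181953 - 8300*1/18572 = -6028/60651 - 2075/4643 = -153838829/281602593 ≈ -0.54630)
√(-22068 + h) = √(-22068 - 153838829/281602593) = √(-6214559861153/281602593) = I*√194448463472711641081/93867531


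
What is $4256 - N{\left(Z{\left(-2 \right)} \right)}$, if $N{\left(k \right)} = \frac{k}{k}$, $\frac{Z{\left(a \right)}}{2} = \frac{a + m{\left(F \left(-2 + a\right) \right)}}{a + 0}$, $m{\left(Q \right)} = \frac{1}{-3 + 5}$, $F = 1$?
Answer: $4255$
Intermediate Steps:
$m{\left(Q \right)} = \frac{1}{2}$
$Z{\left(a \right)} = \frac{2 \left(\frac{1}{2} + a\right)}{a}$ ($Z{\left(a \right)} = 2 \frac{a + \frac{1}{2}}{a + 0} = 2 \frac{\frac{1}{2} + a}{a} = \frac{2 \left(\frac{1}{2} + a\right)}{a}$)
$N{\left(k \right)} = 1$
$4256 - N{\left(Z{\left(-2 \right)} \right)} = 4256 - 1 = 4255$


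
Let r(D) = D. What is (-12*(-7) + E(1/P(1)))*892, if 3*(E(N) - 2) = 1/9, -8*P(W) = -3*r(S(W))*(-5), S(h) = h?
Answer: 2072116/27 ≈ 76745.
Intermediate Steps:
P(W) = -15*W/8 (P(W) = -(-3*W)*(-5)/8 = -15*W/8)
E(N) = 55/27 (E(N) = 2 + (⅓)/9 = 2 + (⅓)*(⅑) = 2 + 1/27 = 55/27)
(-12*(-7) + E(1/P(1)))*892 = (-12*(-7) + 55/27)*892 = (84 + 55/27)*892 = (2323/27)*892 = 2072116/27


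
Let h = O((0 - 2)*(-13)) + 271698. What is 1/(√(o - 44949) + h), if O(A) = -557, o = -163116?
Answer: 20857/5655203842 - I*√208065/73517649946 ≈ 3.6881e-6 - 6.2045e-9*I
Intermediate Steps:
h = 271141 (h = -557 + 271698 = 271141)
1/(√(o - 44949) + h) = 1/(√(-163116 - 44949) + 271141) = 1/(√(-208065) + 271141) = 1/(I*√208065 + 271141) = 1/(271141 + I*√208065)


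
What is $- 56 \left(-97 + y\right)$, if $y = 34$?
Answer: $3528$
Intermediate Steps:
$- 56 \left(-97 + y\right) = - 56 \left(-97 + 34\right) = \left(-56\right) \left(-63\right) = 3528$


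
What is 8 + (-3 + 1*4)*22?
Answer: 30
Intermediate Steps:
8 + (-3 + 1*4)*22 = 8 + (-3 + 4)*22 = 8 + 1*22 = 8 + 22 = 30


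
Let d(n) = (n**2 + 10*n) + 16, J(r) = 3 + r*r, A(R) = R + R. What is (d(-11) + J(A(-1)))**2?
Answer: 1156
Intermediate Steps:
A(R) = 2*R
J(r) = 3 + r**2
d(n) = 16 + n**2 + 10*n
(d(-11) + J(A(-1)))**2 = ((16 + (-11)**2 + 10*(-11)) + (3 + (2*(-1))**2))**2 = ((16 + 121 - 110) + (3 + (-2)**2))**2 = (27 + (3 + 4))**2 = (27 + 7)**2 = 34**2 = 1156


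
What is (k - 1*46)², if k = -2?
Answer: 2304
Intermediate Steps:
(k - 1*46)² = (-2 - 1*46)² = (-2 - 46)² = (-48)² = 2304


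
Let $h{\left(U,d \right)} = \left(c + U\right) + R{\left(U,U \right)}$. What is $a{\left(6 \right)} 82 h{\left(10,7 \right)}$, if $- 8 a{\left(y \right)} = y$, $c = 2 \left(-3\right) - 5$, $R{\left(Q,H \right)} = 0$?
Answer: $\frac{123}{2} \approx 61.5$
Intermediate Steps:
$c = -11$ ($c = -6 - 5 = -11$)
$h{\left(U,d \right)} = -11 + U$ ($h{\left(U,d \right)} = \left(-11 + U\right) + 0 = -11 + U$)
$a{\left(y \right)} = - \frac{y}{8}$
$a{\left(6 \right)} 82 h{\left(10,7 \right)} = \left(- \frac{1}{8}\right) 6 \cdot 82 \left(-11 + 10\right) = \left(- \frac{3}{4}\right) 82 \left(-1\right) = \left(- \frac{123}{2}\right) \left(-1\right) = \frac{123}{2}$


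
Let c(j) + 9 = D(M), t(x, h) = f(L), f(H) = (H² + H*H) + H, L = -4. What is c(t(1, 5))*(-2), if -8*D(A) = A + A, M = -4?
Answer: 16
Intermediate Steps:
f(H) = H + 2*H² (f(H) = (H² + H²) + H = 2*H² + H = H + 2*H²)
t(x, h) = 28 (t(x, h) = -4*(1 + 2*(-4)) = -4*(1 - 8) = -4*(-7) = 28)
D(A) = -A/4 (D(A) = -(A + A)/8 = -A/4)
c(j) = -8 (c(j) = -9 - ¼*(-4) = -9 + 1 = -8)
c(t(1, 5))*(-2) = -8*(-2) = 16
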